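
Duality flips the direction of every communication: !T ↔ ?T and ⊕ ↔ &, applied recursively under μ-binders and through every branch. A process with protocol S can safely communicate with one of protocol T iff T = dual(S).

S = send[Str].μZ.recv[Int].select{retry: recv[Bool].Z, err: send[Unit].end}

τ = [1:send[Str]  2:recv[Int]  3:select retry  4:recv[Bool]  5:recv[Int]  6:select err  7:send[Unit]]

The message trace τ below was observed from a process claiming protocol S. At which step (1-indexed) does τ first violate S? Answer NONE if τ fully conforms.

[1] send[Str]  match  cont: μZ.…
[2] recv[Int]  match  cont: select{retry: recv[Bool].μZ.…, err: send[Unit].end}
[3] select retry  match  cont: recv[Bool].μZ.…
[4] recv[Bool]  match  cont: μZ.…
[5] recv[Int]  match  cont: select{retry: recv[Bool].μZ.…, err: send[Unit].end}
[6] select err  match  cont: send[Unit].end
[7] send[Unit]  match  cont: end
τ conforms to S (length 7)

NONE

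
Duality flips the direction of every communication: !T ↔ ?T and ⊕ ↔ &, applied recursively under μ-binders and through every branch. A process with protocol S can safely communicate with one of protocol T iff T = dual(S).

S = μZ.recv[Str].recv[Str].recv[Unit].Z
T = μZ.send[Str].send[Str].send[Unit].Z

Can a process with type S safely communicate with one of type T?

YES

μZ vs μZ  match (rec unchanged)
  recv[Str] vs send[Str]  match
    recv[Str] vs send[Str]  match
      recv[Unit] vs send[Unit]  match
        Z vs Z  match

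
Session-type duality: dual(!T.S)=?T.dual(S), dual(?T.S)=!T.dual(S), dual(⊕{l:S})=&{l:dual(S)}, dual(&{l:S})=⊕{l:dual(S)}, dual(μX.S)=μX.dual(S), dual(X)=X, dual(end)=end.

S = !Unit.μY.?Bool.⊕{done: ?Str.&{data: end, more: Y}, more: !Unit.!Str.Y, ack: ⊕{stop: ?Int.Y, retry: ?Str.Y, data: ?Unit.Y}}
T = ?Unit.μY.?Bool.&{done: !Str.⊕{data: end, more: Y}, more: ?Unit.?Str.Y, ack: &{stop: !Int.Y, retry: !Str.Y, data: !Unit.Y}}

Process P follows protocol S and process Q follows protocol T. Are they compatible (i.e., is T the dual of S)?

!Unit | ?Unit  ok
  μY | μY  ok (binder kept)
    ?Bool | ?Bool  ✗ same direction on both sides — not dual

NO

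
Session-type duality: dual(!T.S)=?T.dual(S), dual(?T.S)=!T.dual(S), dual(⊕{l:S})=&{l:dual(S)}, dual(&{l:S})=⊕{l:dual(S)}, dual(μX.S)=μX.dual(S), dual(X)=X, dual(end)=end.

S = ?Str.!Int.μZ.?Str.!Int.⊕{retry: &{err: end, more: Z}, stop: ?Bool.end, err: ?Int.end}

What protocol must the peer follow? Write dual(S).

!Str.?Int.μZ.!Str.?Int.&{retry: ⊕{err: end, more: Z}, stop: !Bool.end, err: !Int.end}

?Str = !Str
  !Int = ?Int
    μZ = μZ  (rec unchanged)
      ?Str = !Str
        !Int = ?Int
          ⊕{retry,stop,err} = &{retry,stop,err}  (⊕→&)
            [retry]
              &{err,more} = ⊕{err,more}  (&→⊕)
                [err]
                  dual(end) = end
                [more]
                  dual(Z) = Z
            [stop]
              ?Bool = !Bool
                dual(end) = end
            [err]
              ?Int = !Int
                dual(end) = end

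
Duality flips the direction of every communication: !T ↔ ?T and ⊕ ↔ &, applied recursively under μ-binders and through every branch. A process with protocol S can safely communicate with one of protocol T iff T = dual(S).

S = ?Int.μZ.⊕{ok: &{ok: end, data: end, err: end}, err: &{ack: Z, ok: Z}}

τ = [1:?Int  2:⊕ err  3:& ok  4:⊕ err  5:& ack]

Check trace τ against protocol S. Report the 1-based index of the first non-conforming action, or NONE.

NONE

@1 ?Int  ✓  residual = μZ.…
@2 ⊕ err  ✓  residual = &{ack: μZ.…, ok: μZ.…}
@3 & ok  ✓  residual = μZ.…
@4 ⊕ err  ✓  residual = &{ack: μZ.…, ok: μZ.…}
@5 & ack  ✓  residual = μZ.…
trace exhausted — no violation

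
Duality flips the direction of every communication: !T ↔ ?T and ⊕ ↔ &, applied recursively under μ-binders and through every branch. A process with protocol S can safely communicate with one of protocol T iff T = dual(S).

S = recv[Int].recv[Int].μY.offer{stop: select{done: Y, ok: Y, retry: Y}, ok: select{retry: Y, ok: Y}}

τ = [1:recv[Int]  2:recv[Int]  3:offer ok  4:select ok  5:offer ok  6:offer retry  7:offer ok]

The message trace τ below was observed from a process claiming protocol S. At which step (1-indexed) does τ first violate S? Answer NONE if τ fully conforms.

6

[1] recv[Int]  match  now at recv[Int].μY.…
[2] recv[Int]  match  now at μY.…
[3] offer ok  match  now at select{retry: μY.…, ok: μY.…}
[4] select ok  match  now at μY.…
[5] offer ok  match  now at select{retry: μY.…, ok: μY.…}
[6] got offer retry, protocol expects select retry or select ok  ✗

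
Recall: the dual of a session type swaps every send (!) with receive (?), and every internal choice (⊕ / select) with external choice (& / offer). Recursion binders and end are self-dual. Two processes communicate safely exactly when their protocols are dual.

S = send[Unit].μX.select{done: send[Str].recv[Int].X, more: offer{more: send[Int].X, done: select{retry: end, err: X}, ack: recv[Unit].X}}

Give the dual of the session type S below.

recv[Unit].μX.offer{done: recv[Str].send[Int].X, more: select{more: recv[Int].X, done: offer{retry: end, err: X}, ack: send[Unit].X}}

send[Unit] = recv[Unit]
  μX = μX  (rec unchanged)
    select{done,more} = offer{done,more}  (select→offer)
      case done:
        send[Str] = recv[Str]
          recv[Int] = send[Int]
            X self-dual
      case more:
        offer{more,done,ack} = select{more,done,ack}  (external→internal)
          case more:
            send[Int] = recv[Int]
              X self-dual
          case done:
            select{retry,err} = offer{retry,err}  (select→offer)
              case retry:
                end self-dual
              case err:
                X self-dual
          case ack:
            recv[Unit] = send[Unit]
              X self-dual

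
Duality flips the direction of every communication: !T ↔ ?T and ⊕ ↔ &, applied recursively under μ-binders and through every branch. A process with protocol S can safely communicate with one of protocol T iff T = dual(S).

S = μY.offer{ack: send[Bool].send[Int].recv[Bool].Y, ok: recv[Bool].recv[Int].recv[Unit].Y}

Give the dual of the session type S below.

μY ↦ μY  (μ self-dual)
  offer{ack,ok} ↦ select{ack,ok}  (&→⊕)
    [ack]
      send[Bool] ↦ recv[Bool]
        send[Int] ↦ recv[Int]
          recv[Bool] ↦ send[Bool]
            dual(Y) = Y
    [ok]
      recv[Bool] ↦ send[Bool]
        recv[Int] ↦ send[Int]
          recv[Unit] ↦ send[Unit]
            dual(Y) = Y

μY.select{ack: recv[Bool].recv[Int].send[Bool].Y, ok: send[Bool].send[Int].send[Unit].Y}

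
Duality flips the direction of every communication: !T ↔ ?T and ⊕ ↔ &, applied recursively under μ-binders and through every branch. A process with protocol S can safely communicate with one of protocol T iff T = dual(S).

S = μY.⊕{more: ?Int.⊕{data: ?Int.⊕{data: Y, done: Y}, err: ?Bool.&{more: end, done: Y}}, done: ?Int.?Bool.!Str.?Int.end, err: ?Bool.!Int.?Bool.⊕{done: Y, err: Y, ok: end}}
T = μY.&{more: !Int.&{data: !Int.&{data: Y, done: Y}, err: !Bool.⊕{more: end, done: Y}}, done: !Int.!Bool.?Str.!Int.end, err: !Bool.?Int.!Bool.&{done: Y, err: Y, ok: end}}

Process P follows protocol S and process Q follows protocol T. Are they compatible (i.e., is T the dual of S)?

YES

μY | μY  match (rec unchanged)
  ⊕{more,done,err} | &{more,done,err}  match label sets agree
    [more]
      ?Int | !Int  match
        ⊕{data,err} | &{data,err}  match label sets agree
          [data]
            ?Int | !Int  match
              ⊕{data,done} | &{data,done}  match label sets agree
                [data]
                  Y | Y  match
                [done]
                  Y | Y  match
          [err]
            ?Bool | !Bool  match
              &{more,done} | ⊕{more,done}  match label sets agree
                [more]
                  end | end  match
                [done]
                  Y | Y  match
    [done]
      ?Int | !Int  match
        ?Bool | !Bool  match
          !Str | ?Str  match
            ?Int | !Int  match
              end | end  match
    [err]
      ?Bool | !Bool  match
        !Int | ?Int  match
          ?Bool | !Bool  match
            ⊕{done,err,ok} | &{done,err,ok}  match label sets agree
              [done]
                Y | Y  match
              [err]
                Y | Y  match
              [ok]
                end | end  match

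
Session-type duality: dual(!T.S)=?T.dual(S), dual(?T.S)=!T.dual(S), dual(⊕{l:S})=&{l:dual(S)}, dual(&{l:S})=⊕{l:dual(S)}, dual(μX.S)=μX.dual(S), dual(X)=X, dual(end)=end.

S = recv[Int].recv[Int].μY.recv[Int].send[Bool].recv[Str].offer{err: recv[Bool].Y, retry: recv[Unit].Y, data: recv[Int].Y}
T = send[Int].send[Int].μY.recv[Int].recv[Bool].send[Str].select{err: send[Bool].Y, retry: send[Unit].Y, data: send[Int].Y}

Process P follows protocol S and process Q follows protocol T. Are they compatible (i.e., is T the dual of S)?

NO

recv[Int] ‖ send[Int]  match
  recv[Int] ‖ send[Int]  match
    μY ‖ μY  match (rec unchanged)
      recv[Int] ‖ recv[Int]  ✗ same direction on both sides — not dual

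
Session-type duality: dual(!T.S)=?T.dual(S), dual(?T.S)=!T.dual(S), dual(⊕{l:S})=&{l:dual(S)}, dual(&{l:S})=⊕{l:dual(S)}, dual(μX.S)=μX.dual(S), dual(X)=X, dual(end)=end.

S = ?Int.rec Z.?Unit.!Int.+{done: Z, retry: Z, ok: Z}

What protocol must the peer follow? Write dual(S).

?Int = !Int
  rec Z = rec Z  (binder kept)
    ?Unit = !Unit
      !Int = ?Int
        +{done,retry,ok} = &{done,retry,ok}  (select→offer)
          • done:
            dual(Z) = Z
          • retry:
            dual(Z) = Z
          • ok:
            dual(Z) = Z

!Int.rec Z.!Unit.?Int.&{done: Z, retry: Z, ok: Z}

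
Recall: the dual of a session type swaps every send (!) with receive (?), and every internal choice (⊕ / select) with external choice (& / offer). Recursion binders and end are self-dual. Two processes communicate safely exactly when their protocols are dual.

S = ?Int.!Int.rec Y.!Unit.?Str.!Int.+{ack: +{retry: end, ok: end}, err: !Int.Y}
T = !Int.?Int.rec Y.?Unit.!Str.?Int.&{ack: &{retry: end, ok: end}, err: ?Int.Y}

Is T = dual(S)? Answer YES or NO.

?Int ‖ !Int  match
  !Int ‖ ?Int  match
    rec Y ‖ rec Y  match (μ self-dual)
      !Unit ‖ ?Unit  match
        ?Str ‖ !Str  match
          !Int ‖ ?Int  match
            +{ack,err} ‖ &{ack,err}  match label sets agree
              • ack:
                +{retry,ok} ‖ &{retry,ok}  match label sets agree
                  • retry:
                    end ‖ end  match
                  • ok:
                    end ‖ end  match
              • err:
                !Int ‖ ?Int  match
                  Y ‖ Y  match

YES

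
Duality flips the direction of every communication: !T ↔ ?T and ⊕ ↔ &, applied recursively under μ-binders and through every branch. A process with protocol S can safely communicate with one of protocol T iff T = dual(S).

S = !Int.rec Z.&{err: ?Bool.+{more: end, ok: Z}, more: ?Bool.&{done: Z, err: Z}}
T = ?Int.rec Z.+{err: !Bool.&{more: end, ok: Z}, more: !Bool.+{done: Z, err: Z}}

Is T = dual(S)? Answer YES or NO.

!Int | ?Int  match
  rec Z | rec Z  match (rec unchanged)
    &{err,more} | +{err,more}  match label sets agree
      [err]
        ?Bool | !Bool  match
          +{more,ok} | &{more,ok}  match label sets agree
            [more]
              end | end  match
            [ok]
              Z | Z  match
      [more]
        ?Bool | !Bool  match
          &{done,err} | +{done,err}  match label sets agree
            [done]
              Z | Z  match
            [err]
              Z | Z  match

YES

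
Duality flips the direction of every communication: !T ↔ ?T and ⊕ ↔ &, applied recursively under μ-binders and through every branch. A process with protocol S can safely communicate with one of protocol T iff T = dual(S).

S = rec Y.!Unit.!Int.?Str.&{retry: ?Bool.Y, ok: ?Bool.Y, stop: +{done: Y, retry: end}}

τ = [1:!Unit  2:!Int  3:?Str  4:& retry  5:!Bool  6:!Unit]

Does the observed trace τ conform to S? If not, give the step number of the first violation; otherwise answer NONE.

[1] !Unit  match  residual = !Int.?Str.&{retry: ?Bool.rec Y.…, ok: ?Bool.rec Y.…, stop: +{done: rec Y.…, retry: end}}
[2] !Int  match  residual = ?Str.&{retry: ?Bool.rec Y.…, ok: ?Bool.rec Y.…, stop: +{done: rec Y.…, retry: end}}
[3] ?Str  match  residual = &{retry: ?Bool.rec Y.…, ok: ?Bool.rec Y.…, stop: +{done: rec Y.…, retry: end}}
[4] & retry  match  residual = ?Bool.rec Y.…
[5] got !Bool, protocol expects ?Bool  ✗

5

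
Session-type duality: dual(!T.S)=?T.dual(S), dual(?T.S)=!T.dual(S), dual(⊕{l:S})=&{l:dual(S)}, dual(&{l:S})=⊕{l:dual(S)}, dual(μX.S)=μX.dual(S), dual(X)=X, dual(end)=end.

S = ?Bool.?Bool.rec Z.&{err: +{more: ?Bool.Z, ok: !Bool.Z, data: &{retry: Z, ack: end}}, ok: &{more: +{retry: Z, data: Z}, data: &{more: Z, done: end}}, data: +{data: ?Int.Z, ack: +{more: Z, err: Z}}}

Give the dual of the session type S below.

!Bool.!Bool.rec Z.+{err: &{more: !Bool.Z, ok: ?Bool.Z, data: +{retry: Z, ack: end}}, ok: +{more: &{retry: Z, data: Z}, data: +{more: Z, done: end}}, data: &{data: !Int.Z, ack: &{more: Z, err: Z}}}

?Bool → !Bool
  ?Bool → !Bool
    rec Z → rec Z  (μ self-dual)
      &{err,ok,data} → +{err,ok,data}  (&→⊕)
        case err:
          +{more,ok,data} → &{more,ok,data}  (⊕→&)
            case more:
              ?Bool → !Bool
                Z ↦ Z
            case ok:
              !Bool → ?Bool
                Z ↦ Z
            case data:
              &{retry,ack} → +{retry,ack}  (&→⊕)
                case retry:
                  Z ↦ Z
                case ack:
                  end ↦ end
        case ok:
          &{more,data} → +{more,data}  (&→⊕)
            case more:
              +{retry,data} → &{retry,data}  (⊕→&)
                case retry:
                  Z ↦ Z
                case data:
                  Z ↦ Z
            case data:
              &{more,done} → +{more,done}  (&→⊕)
                case more:
                  Z ↦ Z
                case done:
                  end ↦ end
        case data:
          +{data,ack} → &{data,ack}  (⊕→&)
            case data:
              ?Int → !Int
                Z ↦ Z
            case ack:
              +{more,err} → &{more,err}  (⊕→&)
                case more:
                  Z ↦ Z
                case err:
                  Z ↦ Z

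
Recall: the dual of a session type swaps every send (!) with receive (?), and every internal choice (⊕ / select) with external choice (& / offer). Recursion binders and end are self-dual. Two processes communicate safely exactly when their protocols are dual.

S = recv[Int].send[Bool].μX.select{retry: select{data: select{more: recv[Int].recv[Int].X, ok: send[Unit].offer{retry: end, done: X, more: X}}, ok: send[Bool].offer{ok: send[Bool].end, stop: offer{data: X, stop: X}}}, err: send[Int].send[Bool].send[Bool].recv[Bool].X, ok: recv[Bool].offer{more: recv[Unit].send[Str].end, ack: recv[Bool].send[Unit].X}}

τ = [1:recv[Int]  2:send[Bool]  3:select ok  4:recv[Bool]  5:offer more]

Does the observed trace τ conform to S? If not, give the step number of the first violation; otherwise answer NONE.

NONE

[1] recv[Int]  ✓  residual = send[Bool].μX.…
[2] send[Bool]  ✓  residual = μX.…
[3] select ok  ✓  residual = recv[Bool].offer{more: recv[Unit].send[Str].end, ack: recv[Bool].send[Unit].μX.…}
[4] recv[Bool]  ✓  residual = offer{more: recv[Unit].send[Str].end, ack: recv[Bool].send[Unit].μX.…}
[5] offer more  ✓  residual = recv[Unit].send[Str].end
trace exhausted — no violation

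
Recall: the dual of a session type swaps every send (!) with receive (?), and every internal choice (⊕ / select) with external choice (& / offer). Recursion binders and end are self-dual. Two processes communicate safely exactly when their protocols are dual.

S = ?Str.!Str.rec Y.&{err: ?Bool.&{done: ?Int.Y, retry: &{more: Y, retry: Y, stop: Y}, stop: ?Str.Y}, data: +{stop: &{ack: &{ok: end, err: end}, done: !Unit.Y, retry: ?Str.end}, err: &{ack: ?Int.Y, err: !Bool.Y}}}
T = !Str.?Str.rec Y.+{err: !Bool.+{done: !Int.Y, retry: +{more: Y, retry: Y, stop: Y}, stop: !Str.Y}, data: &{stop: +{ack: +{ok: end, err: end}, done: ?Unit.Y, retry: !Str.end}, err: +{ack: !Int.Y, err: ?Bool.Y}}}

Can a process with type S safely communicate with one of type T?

YES

?Str | !Str  match
  !Str | ?Str  match
    rec Y | rec Y  match (μ self-dual)
      &{err,data} | +{err,data}  match same labels
        [err]
          ?Bool | !Bool  match
            &{done,retry,stop} | +{done,retry,stop}  match same labels
              [done]
                ?Int | !Int  match
                  Y | Y  match
              [retry]
                &{more,retry,stop} | +{more,retry,stop}  match same labels
                  [more]
                    Y | Y  match
                  [retry]
                    Y | Y  match
                  [stop]
                    Y | Y  match
              [stop]
                ?Str | !Str  match
                  Y | Y  match
        [data]
          +{stop,err} | &{stop,err}  match same labels
            [stop]
              &{ack,done,retry} | +{ack,done,retry}  match same labels
                [ack]
                  &{ok,err} | +{ok,err}  match same labels
                    [ok]
                      end | end  match
                    [err]
                      end | end  match
                [done]
                  !Unit | ?Unit  match
                    Y | Y  match
                [retry]
                  ?Str | !Str  match
                    end | end  match
            [err]
              &{ack,err} | +{ack,err}  match same labels
                [ack]
                  ?Int | !Int  match
                    Y | Y  match
                [err]
                  !Bool | ?Bool  match
                    Y | Y  match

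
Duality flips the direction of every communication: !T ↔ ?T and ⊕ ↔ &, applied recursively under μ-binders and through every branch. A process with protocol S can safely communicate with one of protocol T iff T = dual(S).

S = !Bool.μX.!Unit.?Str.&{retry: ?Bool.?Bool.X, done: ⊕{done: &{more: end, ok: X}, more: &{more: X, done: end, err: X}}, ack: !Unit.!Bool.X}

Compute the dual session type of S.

?Bool.μX.?Unit.!Str.⊕{retry: !Bool.!Bool.X, done: &{done: ⊕{more: end, ok: X}, more: ⊕{more: X, done: end, err: X}}, ack: ?Unit.?Bool.X}

!Bool → ?Bool
  μX → μX  (rec unchanged)
    !Unit → ?Unit
      ?Str → !Str
        &{retry,done,ack} → ⊕{retry,done,ack}  (offer→select)
          [retry]
            ?Bool → !Bool
              ?Bool → !Bool
                X self-dual
          [done]
            ⊕{done,more} → &{done,more}  (internal→external)
              [done]
                &{more,ok} → ⊕{more,ok}  (offer→select)
                  [more]
                    end self-dual
                  [ok]
                    X self-dual
              [more]
                &{more,done,err} → ⊕{more,done,err}  (offer→select)
                  [more]
                    X self-dual
                  [done]
                    end self-dual
                  [err]
                    X self-dual
          [ack]
            !Unit → ?Unit
              !Bool → ?Bool
                X self-dual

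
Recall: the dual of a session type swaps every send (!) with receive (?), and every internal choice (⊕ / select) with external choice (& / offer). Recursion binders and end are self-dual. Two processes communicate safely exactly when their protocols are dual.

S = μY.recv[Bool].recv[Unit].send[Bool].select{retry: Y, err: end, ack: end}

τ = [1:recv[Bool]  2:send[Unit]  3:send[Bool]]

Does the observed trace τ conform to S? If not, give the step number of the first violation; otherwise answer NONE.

step 1: recv[Bool]  ✓  now at recv[Unit].send[Bool].select{retry: μY.…, err: end, ack: end}
step 2: got send[Unit], protocol expects recv[Unit]  ✗

2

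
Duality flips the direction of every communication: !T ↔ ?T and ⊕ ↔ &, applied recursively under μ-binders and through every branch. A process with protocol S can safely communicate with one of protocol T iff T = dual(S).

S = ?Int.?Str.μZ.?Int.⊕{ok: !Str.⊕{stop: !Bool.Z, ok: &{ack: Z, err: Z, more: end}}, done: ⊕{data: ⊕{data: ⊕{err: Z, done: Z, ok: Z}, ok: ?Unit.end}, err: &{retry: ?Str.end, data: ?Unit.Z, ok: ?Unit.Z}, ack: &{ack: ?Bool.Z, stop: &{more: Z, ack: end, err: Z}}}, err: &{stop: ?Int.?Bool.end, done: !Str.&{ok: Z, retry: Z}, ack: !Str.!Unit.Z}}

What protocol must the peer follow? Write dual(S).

?Int = !Int
  ?Str = !Str
    μZ = μZ  (binder kept)
      ?Int = !Int
        ⊕{ok,done,err} = &{ok,done,err}  (⊕→&)
          [ok]
            !Str = ?Str
              ⊕{stop,ok} = &{stop,ok}  (⊕→&)
                [stop]
                  !Bool = ?Bool
                    dual(Z) = Z
                [ok]
                  &{ack,err,more} = ⊕{ack,err,more}  (offer→select)
                    [ack]
                      dual(Z) = Z
                    [err]
                      dual(Z) = Z
                    [more]
                      dual(end) = end
          [done]
            ⊕{data,err,ack} = &{data,err,ack}  (⊕→&)
              [data]
                ⊕{data,ok} = &{data,ok}  (⊕→&)
                  [data]
                    ⊕{err,done,ok} = &{err,done,ok}  (⊕→&)
                      [err]
                        dual(Z) = Z
                      [done]
                        dual(Z) = Z
                      [ok]
                        dual(Z) = Z
                  [ok]
                    ?Unit = !Unit
                      dual(end) = end
              [err]
                &{retry,data,ok} = ⊕{retry,data,ok}  (offer→select)
                  [retry]
                    ?Str = !Str
                      dual(end) = end
                  [data]
                    ?Unit = !Unit
                      dual(Z) = Z
                  [ok]
                    ?Unit = !Unit
                      dual(Z) = Z
              [ack]
                &{ack,stop} = ⊕{ack,stop}  (offer→select)
                  [ack]
                    ?Bool = !Bool
                      dual(Z) = Z
                  [stop]
                    &{more,ack,err} = ⊕{more,ack,err}  (offer→select)
                      [more]
                        dual(Z) = Z
                      [ack]
                        dual(end) = end
                      [err]
                        dual(Z) = Z
          [err]
            &{stop,done,ack} = ⊕{stop,done,ack}  (offer→select)
              [stop]
                ?Int = !Int
                  ?Bool = !Bool
                    dual(end) = end
              [done]
                !Str = ?Str
                  &{ok,retry} = ⊕{ok,retry}  (offer→select)
                    [ok]
                      dual(Z) = Z
                    [retry]
                      dual(Z) = Z
              [ack]
                !Str = ?Str
                  !Unit = ?Unit
                    dual(Z) = Z

!Int.!Str.μZ.!Int.&{ok: ?Str.&{stop: ?Bool.Z, ok: ⊕{ack: Z, err: Z, more: end}}, done: &{data: &{data: &{err: Z, done: Z, ok: Z}, ok: !Unit.end}, err: ⊕{retry: !Str.end, data: !Unit.Z, ok: !Unit.Z}, ack: ⊕{ack: !Bool.Z, stop: ⊕{more: Z, ack: end, err: Z}}}, err: ⊕{stop: !Int.!Bool.end, done: ?Str.⊕{ok: Z, retry: Z}, ack: ?Str.?Unit.Z}}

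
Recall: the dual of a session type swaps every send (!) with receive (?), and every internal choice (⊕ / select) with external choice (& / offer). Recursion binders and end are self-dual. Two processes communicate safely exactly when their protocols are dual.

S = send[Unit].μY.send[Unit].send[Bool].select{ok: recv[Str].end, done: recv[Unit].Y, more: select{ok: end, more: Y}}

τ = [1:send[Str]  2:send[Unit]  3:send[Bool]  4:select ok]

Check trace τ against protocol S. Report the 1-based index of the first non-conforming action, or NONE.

@1 got send[Str], protocol expects send[Unit]  ✗

1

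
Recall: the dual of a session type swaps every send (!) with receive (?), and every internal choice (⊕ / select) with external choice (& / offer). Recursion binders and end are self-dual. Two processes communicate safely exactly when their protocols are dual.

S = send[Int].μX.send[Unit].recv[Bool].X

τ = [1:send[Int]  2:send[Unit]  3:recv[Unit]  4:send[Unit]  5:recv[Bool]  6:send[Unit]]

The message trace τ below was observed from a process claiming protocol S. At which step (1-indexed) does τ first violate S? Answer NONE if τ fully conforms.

@1 send[Int]  ✓  residual = μX.…
@2 send[Unit]  ✓  residual = recv[Bool].μX.…
@3 got recv[Unit], protocol expects recv[Bool]  ✗

3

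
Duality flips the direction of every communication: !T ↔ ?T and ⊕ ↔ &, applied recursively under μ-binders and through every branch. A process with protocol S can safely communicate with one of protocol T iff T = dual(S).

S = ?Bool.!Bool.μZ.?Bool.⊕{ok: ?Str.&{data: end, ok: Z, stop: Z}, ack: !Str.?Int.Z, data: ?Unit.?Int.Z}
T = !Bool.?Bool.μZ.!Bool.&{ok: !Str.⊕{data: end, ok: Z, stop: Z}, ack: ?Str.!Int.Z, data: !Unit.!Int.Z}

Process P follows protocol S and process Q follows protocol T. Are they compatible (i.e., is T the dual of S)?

?Bool vs !Bool  ✓
  !Bool vs ?Bool  ✓
    μZ vs μZ  ✓ (μ self-dual)
      ?Bool vs !Bool  ✓
        ⊕{ok,ack,data} vs &{ok,ack,data}  ✓ same labels
          [ok]
            ?Str vs !Str  ✓
              &{data,ok,stop} vs ⊕{data,ok,stop}  ✓ same labels
                [data]
                  end vs end  ✓
                [ok]
                  Z vs Z  ✓
                [stop]
                  Z vs Z  ✓
          [ack]
            !Str vs ?Str  ✓
              ?Int vs !Int  ✓
                Z vs Z  ✓
          [data]
            ?Unit vs !Unit  ✓
              ?Int vs !Int  ✓
                Z vs Z  ✓

YES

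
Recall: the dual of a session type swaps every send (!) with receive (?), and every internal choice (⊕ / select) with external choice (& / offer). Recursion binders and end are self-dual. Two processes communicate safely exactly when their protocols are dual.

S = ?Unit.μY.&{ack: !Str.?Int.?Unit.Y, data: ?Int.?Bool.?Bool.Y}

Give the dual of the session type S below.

?Unit = !Unit
  μY = μY  (binder kept)
    &{ack,data} = ⊕{ack,data}  (external→internal)
      [ack]
        !Str = ?Str
          ?Int = !Int
            ?Unit = !Unit
              dual(Y) = Y
      [data]
        ?Int = !Int
          ?Bool = !Bool
            ?Bool = !Bool
              dual(Y) = Y

!Unit.μY.⊕{ack: ?Str.!Int.!Unit.Y, data: !Int.!Bool.!Bool.Y}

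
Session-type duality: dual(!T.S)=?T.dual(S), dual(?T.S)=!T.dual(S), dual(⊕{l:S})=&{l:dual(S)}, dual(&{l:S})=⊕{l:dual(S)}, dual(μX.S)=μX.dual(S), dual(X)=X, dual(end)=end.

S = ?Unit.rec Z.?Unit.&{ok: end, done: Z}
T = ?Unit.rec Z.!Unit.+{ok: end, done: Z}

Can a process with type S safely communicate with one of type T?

?Unit | ?Unit  ✗ same direction on both sides — not dual

NO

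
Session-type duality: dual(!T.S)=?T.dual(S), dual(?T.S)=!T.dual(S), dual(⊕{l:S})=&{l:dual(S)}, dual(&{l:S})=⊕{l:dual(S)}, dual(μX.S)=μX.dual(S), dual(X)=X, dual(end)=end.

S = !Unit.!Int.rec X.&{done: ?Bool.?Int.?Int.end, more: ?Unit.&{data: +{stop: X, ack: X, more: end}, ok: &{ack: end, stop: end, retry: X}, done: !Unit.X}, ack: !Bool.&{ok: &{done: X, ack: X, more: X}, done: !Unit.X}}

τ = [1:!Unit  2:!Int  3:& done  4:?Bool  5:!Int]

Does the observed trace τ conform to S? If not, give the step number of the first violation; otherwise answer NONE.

5

step 1: !Unit  match  now at !Int.rec X.…
step 2: !Int  match  now at rec X.…
step 3: & done  match  now at ?Bool.?Int.?Int.end
step 4: ?Bool  match  now at ?Int.?Int.end
step 5: got !Int, protocol expects ?Int  ✗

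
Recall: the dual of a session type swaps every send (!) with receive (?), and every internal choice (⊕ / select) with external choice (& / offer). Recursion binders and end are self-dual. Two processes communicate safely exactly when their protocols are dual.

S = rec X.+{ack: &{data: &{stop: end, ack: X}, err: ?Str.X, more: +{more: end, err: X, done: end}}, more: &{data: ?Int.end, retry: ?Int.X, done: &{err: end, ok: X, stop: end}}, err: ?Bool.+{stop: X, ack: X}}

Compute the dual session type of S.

rec X = rec X  (μ self-dual)
  +{ack,more,err} = &{ack,more,err}  (select→offer)
    case ack:
      &{data,err,more} = +{data,err,more}  (offer→select)
        case data:
          &{stop,ack} = +{stop,ack}  (offer→select)
            case stop:
              dual(end) = end
            case ack:
              dual(X) = X
        case err:
          ?Str = !Str
            dual(X) = X
        case more:
          +{more,err,done} = &{more,err,done}  (select→offer)
            case more:
              dual(end) = end
            case err:
              dual(X) = X
            case done:
              dual(end) = end
    case more:
      &{data,retry,done} = +{data,retry,done}  (offer→select)
        case data:
          ?Int = !Int
            dual(end) = end
        case retry:
          ?Int = !Int
            dual(X) = X
        case done:
          &{err,ok,stop} = +{err,ok,stop}  (offer→select)
            case err:
              dual(end) = end
            case ok:
              dual(X) = X
            case stop:
              dual(end) = end
    case err:
      ?Bool = !Bool
        +{stop,ack} = &{stop,ack}  (select→offer)
          case stop:
            dual(X) = X
          case ack:
            dual(X) = X

rec X.&{ack: +{data: +{stop: end, ack: X}, err: !Str.X, more: &{more: end, err: X, done: end}}, more: +{data: !Int.end, retry: !Int.X, done: +{err: end, ok: X, stop: end}}, err: !Bool.&{stop: X, ack: X}}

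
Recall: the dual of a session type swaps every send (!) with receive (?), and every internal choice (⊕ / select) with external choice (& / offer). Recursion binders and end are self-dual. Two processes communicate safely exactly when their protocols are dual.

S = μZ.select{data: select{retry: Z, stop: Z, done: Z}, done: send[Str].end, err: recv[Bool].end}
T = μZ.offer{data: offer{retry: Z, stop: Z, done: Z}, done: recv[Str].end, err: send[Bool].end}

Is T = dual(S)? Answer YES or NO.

YES

μZ vs μZ  ✓ (μ self-dual)
  select{data,done,err} vs offer{data,done,err}  ✓ same labels
    • data:
      select{retry,stop,done} vs offer{retry,stop,done}  ✓ same labels
        • retry:
          Z vs Z  ✓
        • stop:
          Z vs Z  ✓
        • done:
          Z vs Z  ✓
    • done:
      send[Str] vs recv[Str]  ✓
        end vs end  ✓
    • err:
      recv[Bool] vs send[Bool]  ✓
        end vs end  ✓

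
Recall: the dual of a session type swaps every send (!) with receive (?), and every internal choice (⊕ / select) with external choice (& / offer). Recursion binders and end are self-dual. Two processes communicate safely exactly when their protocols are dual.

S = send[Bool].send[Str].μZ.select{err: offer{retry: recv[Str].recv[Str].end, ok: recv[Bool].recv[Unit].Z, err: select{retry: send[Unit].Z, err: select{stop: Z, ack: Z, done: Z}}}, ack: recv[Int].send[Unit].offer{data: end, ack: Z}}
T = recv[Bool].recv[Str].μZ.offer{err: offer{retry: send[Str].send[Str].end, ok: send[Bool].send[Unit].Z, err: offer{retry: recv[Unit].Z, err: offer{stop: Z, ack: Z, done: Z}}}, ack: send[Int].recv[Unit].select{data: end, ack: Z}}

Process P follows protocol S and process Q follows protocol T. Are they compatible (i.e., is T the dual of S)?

NO

send[Bool] | recv[Bool]  ✓
  send[Str] | recv[Str]  ✓
    μZ | μZ  ✓ (binder kept)
      select{err,ack} | offer{err,ack}  ✓ label sets agree
        • err:
          offer{retry,ok,err} | offer{retry,ok,err}  ✗ choice polarity not flipped — not dual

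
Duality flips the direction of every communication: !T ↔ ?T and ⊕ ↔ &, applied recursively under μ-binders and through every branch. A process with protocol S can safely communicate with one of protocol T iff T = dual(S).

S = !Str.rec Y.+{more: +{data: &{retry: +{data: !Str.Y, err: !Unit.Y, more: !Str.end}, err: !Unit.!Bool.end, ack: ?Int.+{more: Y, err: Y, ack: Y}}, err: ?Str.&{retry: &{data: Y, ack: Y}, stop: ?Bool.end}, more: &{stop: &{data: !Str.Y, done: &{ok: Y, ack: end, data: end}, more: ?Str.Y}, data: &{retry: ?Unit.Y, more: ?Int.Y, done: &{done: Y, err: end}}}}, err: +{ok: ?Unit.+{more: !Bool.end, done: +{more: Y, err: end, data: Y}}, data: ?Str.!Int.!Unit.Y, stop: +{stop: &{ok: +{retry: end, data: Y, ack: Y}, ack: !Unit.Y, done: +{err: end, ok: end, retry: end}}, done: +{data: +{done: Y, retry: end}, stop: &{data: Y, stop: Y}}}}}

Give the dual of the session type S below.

?Str.rec Y.&{more: &{data: +{retry: &{data: ?Str.Y, err: ?Unit.Y, more: ?Str.end}, err: ?Unit.?Bool.end, ack: !Int.&{more: Y, err: Y, ack: Y}}, err: !Str.+{retry: +{data: Y, ack: Y}, stop: !Bool.end}, more: +{stop: +{data: ?Str.Y, done: +{ok: Y, ack: end, data: end}, more: !Str.Y}, data: +{retry: !Unit.Y, more: !Int.Y, done: +{done: Y, err: end}}}}, err: &{ok: !Unit.&{more: ?Bool.end, done: &{more: Y, err: end, data: Y}}, data: !Str.?Int.?Unit.Y, stop: &{stop: +{ok: &{retry: end, data: Y, ack: Y}, ack: ?Unit.Y, done: &{err: end, ok: end, retry: end}}, done: &{data: &{done: Y, retry: end}, stop: +{data: Y, stop: Y}}}}}

!Str ↦ ?Str
  rec Y ↦ rec Y  (μ self-dual)
    +{more,err} ↦ &{more,err}  (internal→external)
      [more]
        +{data,err,more} ↦ &{data,err,more}  (internal→external)
          [data]
            &{retry,err,ack} ↦ +{retry,err,ack}  (offer→select)
              [retry]
                +{data,err,more} ↦ &{data,err,more}  (internal→external)
                  [data]
                    !Str ↦ ?Str
                      Y ↦ Y
                  [err]
                    !Unit ↦ ?Unit
                      Y ↦ Y
                  [more]
                    !Str ↦ ?Str
                      end ↦ end
              [err]
                !Unit ↦ ?Unit
                  !Bool ↦ ?Bool
                    end ↦ end
              [ack]
                ?Int ↦ !Int
                  +{more,err,ack} ↦ &{more,err,ack}  (internal→external)
                    [more]
                      Y ↦ Y
                    [err]
                      Y ↦ Y
                    [ack]
                      Y ↦ Y
          [err]
            ?Str ↦ !Str
              &{retry,stop} ↦ +{retry,stop}  (offer→select)
                [retry]
                  &{data,ack} ↦ +{data,ack}  (offer→select)
                    [data]
                      Y ↦ Y
                    [ack]
                      Y ↦ Y
                [stop]
                  ?Bool ↦ !Bool
                    end ↦ end
          [more]
            &{stop,data} ↦ +{stop,data}  (offer→select)
              [stop]
                &{data,done,more} ↦ +{data,done,more}  (offer→select)
                  [data]
                    !Str ↦ ?Str
                      Y ↦ Y
                  [done]
                    &{ok,ack,data} ↦ +{ok,ack,data}  (offer→select)
                      [ok]
                        Y ↦ Y
                      [ack]
                        end ↦ end
                      [data]
                        end ↦ end
                  [more]
                    ?Str ↦ !Str
                      Y ↦ Y
              [data]
                &{retry,more,done} ↦ +{retry,more,done}  (offer→select)
                  [retry]
                    ?Unit ↦ !Unit
                      Y ↦ Y
                  [more]
                    ?Int ↦ !Int
                      Y ↦ Y
                  [done]
                    &{done,err} ↦ +{done,err}  (offer→select)
                      [done]
                        Y ↦ Y
                      [err]
                        end ↦ end
      [err]
        +{ok,data,stop} ↦ &{ok,data,stop}  (internal→external)
          [ok]
            ?Unit ↦ !Unit
              +{more,done} ↦ &{more,done}  (internal→external)
                [more]
                  !Bool ↦ ?Bool
                    end ↦ end
                [done]
                  +{more,err,data} ↦ &{more,err,data}  (internal→external)
                    [more]
                      Y ↦ Y
                    [err]
                      end ↦ end
                    [data]
                      Y ↦ Y
          [data]
            ?Str ↦ !Str
              !Int ↦ ?Int
                !Unit ↦ ?Unit
                  Y ↦ Y
          [stop]
            +{stop,done} ↦ &{stop,done}  (internal→external)
              [stop]
                &{ok,ack,done} ↦ +{ok,ack,done}  (offer→select)
                  [ok]
                    +{retry,data,ack} ↦ &{retry,data,ack}  (internal→external)
                      [retry]
                        end ↦ end
                      [data]
                        Y ↦ Y
                      [ack]
                        Y ↦ Y
                  [ack]
                    !Unit ↦ ?Unit
                      Y ↦ Y
                  [done]
                    +{err,ok,retry} ↦ &{err,ok,retry}  (internal→external)
                      [err]
                        end ↦ end
                      [ok]
                        end ↦ end
                      [retry]
                        end ↦ end
              [done]
                +{data,stop} ↦ &{data,stop}  (internal→external)
                  [data]
                    +{done,retry} ↦ &{done,retry}  (internal→external)
                      [done]
                        Y ↦ Y
                      [retry]
                        end ↦ end
                  [stop]
                    &{data,stop} ↦ +{data,stop}  (offer→select)
                      [data]
                        Y ↦ Y
                      [stop]
                        Y ↦ Y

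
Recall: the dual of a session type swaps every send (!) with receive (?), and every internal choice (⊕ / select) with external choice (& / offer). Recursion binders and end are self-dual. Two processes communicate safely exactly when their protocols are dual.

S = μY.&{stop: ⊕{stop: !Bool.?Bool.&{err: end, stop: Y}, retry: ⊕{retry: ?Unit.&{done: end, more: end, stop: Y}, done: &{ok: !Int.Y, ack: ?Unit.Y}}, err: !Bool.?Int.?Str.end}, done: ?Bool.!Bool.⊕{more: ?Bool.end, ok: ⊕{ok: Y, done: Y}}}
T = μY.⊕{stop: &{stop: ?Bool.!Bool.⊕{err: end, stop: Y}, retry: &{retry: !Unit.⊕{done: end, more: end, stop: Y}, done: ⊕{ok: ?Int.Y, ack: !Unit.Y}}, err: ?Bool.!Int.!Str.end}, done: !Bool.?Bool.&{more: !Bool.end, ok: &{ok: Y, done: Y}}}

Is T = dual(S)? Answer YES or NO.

μY ‖ μY  ok (μ self-dual)
  &{stop,done} ‖ ⊕{stop,done}  ok label sets agree
    • stop:
      ⊕{stop,retry,err} ‖ &{stop,retry,err}  ok label sets agree
        • stop:
          !Bool ‖ ?Bool  ok
            ?Bool ‖ !Bool  ok
              &{err,stop} ‖ ⊕{err,stop}  ok label sets agree
                • err:
                  end ‖ end  ok
                • stop:
                  Y ‖ Y  ok
        • retry:
          ⊕{retry,done} ‖ &{retry,done}  ok label sets agree
            • retry:
              ?Unit ‖ !Unit  ok
                &{done,more,stop} ‖ ⊕{done,more,stop}  ok label sets agree
                  • done:
                    end ‖ end  ok
                  • more:
                    end ‖ end  ok
                  • stop:
                    Y ‖ Y  ok
            • done:
              &{ok,ack} ‖ ⊕{ok,ack}  ok label sets agree
                • ok:
                  !Int ‖ ?Int  ok
                    Y ‖ Y  ok
                • ack:
                  ?Unit ‖ !Unit  ok
                    Y ‖ Y  ok
        • err:
          !Bool ‖ ?Bool  ok
            ?Int ‖ !Int  ok
              ?Str ‖ !Str  ok
                end ‖ end  ok
    • done:
      ?Bool ‖ !Bool  ok
        !Bool ‖ ?Bool  ok
          ⊕{more,ok} ‖ &{more,ok}  ok label sets agree
            • more:
              ?Bool ‖ !Bool  ok
                end ‖ end  ok
            • ok:
              ⊕{ok,done} ‖ &{ok,done}  ok label sets agree
                • ok:
                  Y ‖ Y  ok
                • done:
                  Y ‖ Y  ok

YES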